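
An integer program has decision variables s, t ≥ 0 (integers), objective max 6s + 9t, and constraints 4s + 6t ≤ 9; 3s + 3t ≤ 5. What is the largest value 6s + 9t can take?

(s,t)=(0,1) is feasible, giving 9.
(s,t)=(1,0) is feasible, giving 6.
(s,t)=(0,0) is feasible, giving 0.
No feasible integer point exceeds 9.

9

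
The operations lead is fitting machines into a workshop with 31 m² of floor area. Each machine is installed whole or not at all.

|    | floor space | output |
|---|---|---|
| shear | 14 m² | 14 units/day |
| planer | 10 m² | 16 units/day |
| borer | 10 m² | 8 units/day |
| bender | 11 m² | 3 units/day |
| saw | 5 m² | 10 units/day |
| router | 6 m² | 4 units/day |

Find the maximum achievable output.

40

Allowing fractional choices, the relaxed optimum would be about 41.6, but machines are indivisible.
shear + planer + saw: floor space 14 + 10 + 5 = 29 ≤ 31, output 14 + 16 + 10 = 40.
planer + borer + saw: floor space 10 + 10 + 5 = 25 ≤ 31, output 16 + 8 + 10 = 34.
planer + borer + saw + router: floor space 10 + 10 + 5 + 6 = 31 ≤ 31, output 16 + 8 + 10 + 4 = 38.
Best is shear, planer, and saw with total output 40.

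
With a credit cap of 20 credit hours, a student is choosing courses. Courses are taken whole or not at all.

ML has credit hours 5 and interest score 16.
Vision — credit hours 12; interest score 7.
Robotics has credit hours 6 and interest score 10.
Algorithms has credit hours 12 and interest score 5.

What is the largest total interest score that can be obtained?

This is an integer program with binary decision variables.
Allowing fractional choices, the relaxed optimum would be about 31.2, but courses are indivisible.
ML + Vision: credit hours 5 + 12 = 17 ≤ 20, interest score 16 + 7 = 23.
ML + Robotics: credit hours 5 + 6 = 11 ≤ 20, interest score 16 + 10 = 26.
Best is ML and Robotics with total interest score 26.

26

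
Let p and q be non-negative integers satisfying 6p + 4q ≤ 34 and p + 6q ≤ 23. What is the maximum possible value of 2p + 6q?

(p,q)=(3,3): 6·3+4·3=30≤34, 1·3+6·3=21≤23, objective 24.
(p,q)=(2,3): 6·2+4·3=24≤34, 1·2+6·3=20≤23, objective 22.
(p,q)=(4,2): 6·4+4·2=32≤34, 1·4+6·2=16≤23, objective 20.
Maximum is 24 at (p,q)=(3,3).

24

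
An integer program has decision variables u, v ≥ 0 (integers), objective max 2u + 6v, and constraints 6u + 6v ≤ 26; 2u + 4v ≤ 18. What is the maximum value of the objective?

24

(u,v)=(0,4): 6·0+6·4=24≤26, 2·0+4·4=16≤18, objective 24.
(u,v)=(1,3): 6·1+6·3=24≤26, 2·1+4·3=14≤18, objective 20.
Maximum is 24 at (u,v)=(0,4).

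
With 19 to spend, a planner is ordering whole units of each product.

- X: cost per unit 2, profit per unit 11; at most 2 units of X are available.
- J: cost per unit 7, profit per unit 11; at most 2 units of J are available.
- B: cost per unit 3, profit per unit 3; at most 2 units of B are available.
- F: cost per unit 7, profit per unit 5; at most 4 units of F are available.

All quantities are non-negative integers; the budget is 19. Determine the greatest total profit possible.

44

2×X, 1×J, and 2×B: cost 17 ≤ 19, profit 2·11 + 1·11 + 2·3 = 39.
2×X and 2×J: cost 18 ≤ 19, profit 2·11 + 2·11 = 44.
Best is 44.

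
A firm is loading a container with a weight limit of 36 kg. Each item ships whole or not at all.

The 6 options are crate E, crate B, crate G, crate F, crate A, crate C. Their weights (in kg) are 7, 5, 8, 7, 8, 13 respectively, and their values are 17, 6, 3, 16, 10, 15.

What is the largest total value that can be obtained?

This is a 0-1 knapsack instance.
Take crate E, crate F, crate A, and crate C: weight 7 + 7 + 8 + 13 = 35 ≤ 36, value 17 + 16 + 10 + 15 = 58.
No other feasible combination does better.

58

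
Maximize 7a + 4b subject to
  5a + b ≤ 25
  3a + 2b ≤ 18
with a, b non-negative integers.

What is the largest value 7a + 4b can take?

40

(a,b)=(4,3): 5·4+1·3=23≤25, 3·4+2·3=18≤18, objective 40.
(a,b)=(3,4): 5·3+1·4=19≤25, 3·3+2·4=17≤18, objective 37.
No feasible integer point exceeds 40.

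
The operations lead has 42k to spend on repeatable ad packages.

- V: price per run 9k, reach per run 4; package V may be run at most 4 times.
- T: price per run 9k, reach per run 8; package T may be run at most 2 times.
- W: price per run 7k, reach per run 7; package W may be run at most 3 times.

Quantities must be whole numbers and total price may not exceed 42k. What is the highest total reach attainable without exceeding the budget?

37

This is a bounded integer knapsack.
2×T and 3×W: price 39 ≤ 42, reach 2·8 + 3·7 = 37.
1×V, 2×T, and 2×W: price 41 ≤ 42, reach 1·4 + 2·8 + 2·7 = 34.
Best is 37.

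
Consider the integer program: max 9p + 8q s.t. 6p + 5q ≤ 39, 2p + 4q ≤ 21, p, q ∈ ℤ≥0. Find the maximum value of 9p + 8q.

(p,q)=(4,3) is feasible, giving 60.
(p,q)=(4,2) is feasible, giving 52.
(p,q)=(3,3) is feasible, giving 51.
(p,q)=(2,4) is feasible, giving 50.
The best lattice point is (4,3), giving 60.

60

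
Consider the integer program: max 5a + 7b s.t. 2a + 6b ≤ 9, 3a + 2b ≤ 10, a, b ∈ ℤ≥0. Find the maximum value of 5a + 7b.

Relaxing integrality, the LP optimum is 18.50 at (a,b) = (3, 0.5), which is not an integer point.
(a,b)=(3,0) is feasible, giving 15.
(a,b)=(2,0) is feasible, giving 10.
No feasible integer point exceeds 15.

15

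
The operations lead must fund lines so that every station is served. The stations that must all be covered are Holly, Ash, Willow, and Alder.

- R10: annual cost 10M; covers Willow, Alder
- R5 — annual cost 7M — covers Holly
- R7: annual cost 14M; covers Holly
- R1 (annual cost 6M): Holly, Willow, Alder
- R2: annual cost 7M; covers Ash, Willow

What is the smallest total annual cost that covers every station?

13

Choose R1 and R2: together they cover Holly, Ash, Willow, Alder — every station.
Total annual cost: 6 + 7 = 13.
No cover costs less than 13.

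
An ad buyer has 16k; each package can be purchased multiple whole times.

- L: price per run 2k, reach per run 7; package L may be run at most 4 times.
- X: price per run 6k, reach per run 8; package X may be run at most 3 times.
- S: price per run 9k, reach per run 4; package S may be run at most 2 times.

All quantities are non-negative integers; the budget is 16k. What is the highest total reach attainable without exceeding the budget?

36

This is a bounded integer knapsack.
Take 4×L and 1×X: price 14 ≤ 16, reach 4·7 + 1·8 = 36.
L has the best ratio (7/2) and is taken to its limit of 4; remaining capacity is filled optimally with the others.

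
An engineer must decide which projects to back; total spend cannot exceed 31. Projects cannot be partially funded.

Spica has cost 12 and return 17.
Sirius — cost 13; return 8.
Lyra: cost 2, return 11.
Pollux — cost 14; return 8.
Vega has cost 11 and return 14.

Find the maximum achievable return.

Allowing fractional choices, the relaxed optimum would be about 45.7, but projects are indivisible.
Spica + Lyra + Vega: cost 12 + 2 + 11 = 25 ≤ 31, return 17 + 11 + 14 = 42.
Spica + Lyra + Pollux: cost 12 + 2 + 14 = 28 ≤ 31, return 17 + 11 + 8 = 36.
Spica + Sirius + Lyra: cost 12 + 13 + 2 = 27 ≤ 31, return 17 + 8 + 11 = 36.
Best is Spica, Lyra, and Vega with total return 42.

42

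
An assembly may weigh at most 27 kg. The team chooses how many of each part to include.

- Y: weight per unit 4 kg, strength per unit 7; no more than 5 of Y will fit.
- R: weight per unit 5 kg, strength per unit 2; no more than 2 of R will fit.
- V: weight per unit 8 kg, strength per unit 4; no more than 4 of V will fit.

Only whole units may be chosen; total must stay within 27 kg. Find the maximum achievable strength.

This is a bounded integer knapsack.
Y has the best ratio (7/4); taking only Y gives at most 5×7 = 35 (stopped by the supply cap of 5).
Mixing does better — 5×Y and 1×R: weight 25 ≤ 27, strength 5·7 + 1·2 = 37.

37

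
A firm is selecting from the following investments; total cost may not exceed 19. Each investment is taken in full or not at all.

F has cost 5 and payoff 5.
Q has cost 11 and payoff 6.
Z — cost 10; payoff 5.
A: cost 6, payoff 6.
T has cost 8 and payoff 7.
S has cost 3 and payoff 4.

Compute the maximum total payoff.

18

Allowing fractional choices, the relaxed optimum would be about 19.4, but investments are indivisible.
F + T + S: cost 5 + 8 + 3 = 16 ≤ 19, payoff 5 + 7 + 4 = 16.
A + T + S: cost 6 + 8 + 3 = 17 ≤ 19, payoff 6 + 7 + 4 = 17.
F + A + T: cost 5 + 6 + 8 = 19 ≤ 19, payoff 5 + 6 + 7 = 18.
Best is F, A, and T with total payoff 18.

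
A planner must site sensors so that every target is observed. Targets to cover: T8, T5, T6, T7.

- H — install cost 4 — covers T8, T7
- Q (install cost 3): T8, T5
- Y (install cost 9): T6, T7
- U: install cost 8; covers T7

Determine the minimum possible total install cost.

The greedy cost-per-new-target heuristic would pick Q, H, and Y for 16, but a cheaper cover exists.
Choose Q and Y: together they cover T8, T5, T6, T7 — every target.
Total install cost: 3 + 9 = 12.
No cover costs less than 12.

12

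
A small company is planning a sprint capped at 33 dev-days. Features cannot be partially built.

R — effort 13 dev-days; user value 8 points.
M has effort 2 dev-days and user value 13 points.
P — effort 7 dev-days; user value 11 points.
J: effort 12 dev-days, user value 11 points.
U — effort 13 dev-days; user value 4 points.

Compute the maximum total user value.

Allowing fractional choices, the relaxed optimum would be about 42.4, but features are indivisible.
R + M + P: effort 13 + 2 + 7 = 22 ≤ 33, user value 8 + 13 + 11 = 32.
M + P + J: effort 2 + 7 + 12 = 21 ≤ 33, user value 13 + 11 + 11 = 35.
R + M + J: effort 13 + 2 + 12 = 27 ≤ 33, user value 8 + 13 + 11 = 32.
Best is M, P, and J with total user value 35.

35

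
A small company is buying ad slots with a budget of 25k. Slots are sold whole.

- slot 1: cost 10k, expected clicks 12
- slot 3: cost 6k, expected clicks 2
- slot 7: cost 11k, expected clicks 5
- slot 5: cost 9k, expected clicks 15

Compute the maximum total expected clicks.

This is a 0-1 knapsack instance.
Allowing fractional choices, the relaxed optimum would be about 29.7, but ad slots are indivisible.
slot 1 + slot 5: cost 10 + 9 = 19 ≤ 25, expected clicks 12 + 15 = 27.
slot 1 + slot 3 + slot 5: cost 10 + 6 + 9 = 25 ≤ 25, expected clicks 12 + 2 + 15 = 29.
Best is slot 1, slot 3, and slot 5 with total expected clicks 29.

29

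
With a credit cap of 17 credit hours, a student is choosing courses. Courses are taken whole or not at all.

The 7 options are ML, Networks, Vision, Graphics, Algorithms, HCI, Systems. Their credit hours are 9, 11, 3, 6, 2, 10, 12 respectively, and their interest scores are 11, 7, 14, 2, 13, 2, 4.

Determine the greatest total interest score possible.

Vision + Algorithms + Systems: credit hours 3 + 2 + 12 = 17 ≤ 17, interest score 14 + 13 + 4 = 31.
Networks + Vision + Algorithms: credit hours 11 + 3 + 2 = 16 ≤ 17, interest score 7 + 14 + 13 = 34.
ML + Vision + Algorithms: credit hours 9 + 3 + 2 = 14 ≤ 17, interest score 11 + 14 + 13 = 38.
Best is ML, Vision, and Algorithms with total interest score 38.

38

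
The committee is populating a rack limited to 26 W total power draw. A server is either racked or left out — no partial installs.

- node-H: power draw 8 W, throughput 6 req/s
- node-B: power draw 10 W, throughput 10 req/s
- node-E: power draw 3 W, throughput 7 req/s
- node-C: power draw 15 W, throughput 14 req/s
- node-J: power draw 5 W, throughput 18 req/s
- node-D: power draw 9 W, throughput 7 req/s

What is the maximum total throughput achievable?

41

Allowing fractional choices, the relaxed optimum would be about 42.5, but servers are indivisible.
node-E + node-C + node-J: power draw 3 + 15 + 5 = 23 ≤ 26, throughput 7 + 14 + 18 = 39.
node-H + node-B + node-E + node-J: power draw 8 + 10 + 3 + 5 = 26 ≤ 26, throughput 6 + 10 + 7 + 18 = 41.
node-H + node-E + node-J + node-D: power draw 8 + 3 + 5 + 9 = 25 ≤ 26, throughput 6 + 7 + 18 + 7 = 38.
Best is node-H, node-B, node-E, and node-J with total throughput 41.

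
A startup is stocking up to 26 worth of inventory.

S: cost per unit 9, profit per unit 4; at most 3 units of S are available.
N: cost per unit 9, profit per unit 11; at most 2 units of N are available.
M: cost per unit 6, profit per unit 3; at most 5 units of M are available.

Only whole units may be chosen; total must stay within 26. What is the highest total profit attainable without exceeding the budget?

25

N has the best ratio (11/9); taking only N gives at most 2×11 = 22 (stopped by the cost limit).
Mixing does better — 2×N and 1×M: cost 24 ≤ 26, profit 2·11 + 1·3 = 25.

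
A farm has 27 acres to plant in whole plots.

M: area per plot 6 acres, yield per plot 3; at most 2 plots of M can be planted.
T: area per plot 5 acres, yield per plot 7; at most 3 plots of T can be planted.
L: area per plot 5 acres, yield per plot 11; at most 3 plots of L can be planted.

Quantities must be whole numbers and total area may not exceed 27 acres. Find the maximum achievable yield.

47

Take 2×T and 3×L: area 25 ≤ 27, yield 2·7 + 3·11 = 47.
L has the best ratio (11/5) and is taken to its limit of 3; remaining capacity is filled optimally with the others.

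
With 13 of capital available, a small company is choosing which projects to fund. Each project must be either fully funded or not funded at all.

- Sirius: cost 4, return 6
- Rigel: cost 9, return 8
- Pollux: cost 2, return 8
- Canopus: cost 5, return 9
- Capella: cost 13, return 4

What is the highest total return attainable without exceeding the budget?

This is an integer program with binary decision variables.
Rigel + Pollux: cost 9 + 2 = 11 ≤ 13, return 8 + 8 = 16.
Sirius + Pollux + Canopus: cost 4 + 2 + 5 = 11 ≤ 13, return 6 + 8 + 9 = 23.
Pollux + Canopus: cost 2 + 5 = 7 ≤ 13, return 8 + 9 = 17.
Best is Sirius, Pollux, and Canopus with total return 23.

23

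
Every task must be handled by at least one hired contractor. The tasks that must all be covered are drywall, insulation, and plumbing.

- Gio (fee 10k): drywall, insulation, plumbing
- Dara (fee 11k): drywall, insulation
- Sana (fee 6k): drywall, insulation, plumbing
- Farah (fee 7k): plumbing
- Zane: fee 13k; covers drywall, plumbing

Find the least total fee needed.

Sana alone covers drywall, insulation, plumbing — every task.
Total fee: 6.
No cover costs less than 6.

6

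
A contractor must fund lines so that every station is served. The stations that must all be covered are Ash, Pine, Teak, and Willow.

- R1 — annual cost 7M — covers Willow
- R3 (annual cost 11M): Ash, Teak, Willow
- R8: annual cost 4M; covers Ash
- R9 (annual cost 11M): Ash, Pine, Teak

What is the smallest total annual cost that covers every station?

18

Choose R1 and R9: together they cover Ash, Pine, Teak, Willow — every station.
Total annual cost: 7 + 11 = 18.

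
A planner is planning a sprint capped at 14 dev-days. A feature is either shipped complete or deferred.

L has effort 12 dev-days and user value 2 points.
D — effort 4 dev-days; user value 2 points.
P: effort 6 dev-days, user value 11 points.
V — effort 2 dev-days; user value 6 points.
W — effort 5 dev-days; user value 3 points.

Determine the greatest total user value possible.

P + V + W: effort 6 + 2 + 5 = 13 ≤ 14, user value 11 + 6 + 3 = 20.
P + V: effort 6 + 2 = 8 ≤ 14, user value 11 + 6 = 17.
D + P + V: effort 4 + 6 + 2 = 12 ≤ 14, user value 2 + 11 + 6 = 19.
Best is P, V, and W with total user value 20.

20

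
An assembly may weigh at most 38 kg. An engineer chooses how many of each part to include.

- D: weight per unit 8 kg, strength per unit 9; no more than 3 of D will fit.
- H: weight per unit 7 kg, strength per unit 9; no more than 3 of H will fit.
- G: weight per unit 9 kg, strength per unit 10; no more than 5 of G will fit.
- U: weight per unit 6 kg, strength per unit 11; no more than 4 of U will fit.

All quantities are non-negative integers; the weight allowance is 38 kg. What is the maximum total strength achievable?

62

This is a bounded integer knapsack.
Take 2×H and 4×U: weight 38 ≤ 38, strength 2·9 + 4·11 = 62.
U has the best ratio (11/6) and is taken to its limit of 4; remaining capacity is filled optimally with the others.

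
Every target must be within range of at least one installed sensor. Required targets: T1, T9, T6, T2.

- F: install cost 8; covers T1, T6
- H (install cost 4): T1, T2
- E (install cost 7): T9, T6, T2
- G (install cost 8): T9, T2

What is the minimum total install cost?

11

This is a weighted set-cover instance.
Choose H and E: together they cover T1, T9, T6, T2 — every target.
Total install cost: 4 + 7 = 11.
No cover costs less than 11.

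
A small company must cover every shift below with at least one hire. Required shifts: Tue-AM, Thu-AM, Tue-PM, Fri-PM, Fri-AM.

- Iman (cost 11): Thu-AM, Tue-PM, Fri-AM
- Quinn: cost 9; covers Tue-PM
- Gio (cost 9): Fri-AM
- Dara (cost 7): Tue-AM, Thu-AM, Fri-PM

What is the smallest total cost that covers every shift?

18

Choose Iman and Dara: together they cover Tue-AM, Thu-AM, Tue-PM, Fri-PM, Fri-AM — every shift.
Total cost: 11 + 7 = 18.
No cover costs less than 18.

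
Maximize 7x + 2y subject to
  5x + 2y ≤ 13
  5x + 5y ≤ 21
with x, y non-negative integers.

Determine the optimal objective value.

16

Relaxing integrality, the LP optimum is 18.20 at (x,y) = (2.6, 0), which is not an integer point.
(x,y)=(2,1): 5·2+2·1=12≤13, 5·2+5·1=15≤21, objective 16.
(x,y)=(2,0): 5·2+2·0=10≤13, 5·2+5·0=10≤21, objective 14.
(x,y)=(1,2): 5·1+2·2=9≤13, 5·1+5·2=15≤21, objective 11.
(x,y)=(1,1): 5·1+2·1=7≤13, 5·1+5·1=10≤21, objective 9.
Maximum is 16 at (x,y)=(2,1).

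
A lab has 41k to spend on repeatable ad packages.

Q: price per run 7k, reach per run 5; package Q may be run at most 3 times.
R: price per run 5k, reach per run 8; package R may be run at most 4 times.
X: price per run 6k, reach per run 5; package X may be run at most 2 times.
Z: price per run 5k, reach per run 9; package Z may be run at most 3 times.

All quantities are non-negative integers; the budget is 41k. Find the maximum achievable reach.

4×R and 3×Z: price 35 ≤ 41, reach 4·8 + 3·9 = 59.
4×R, 1×X, and 3×Z: price 41 ≤ 41, reach 4·8 + 1·5 + 3·9 = 64.
Best is 64.

64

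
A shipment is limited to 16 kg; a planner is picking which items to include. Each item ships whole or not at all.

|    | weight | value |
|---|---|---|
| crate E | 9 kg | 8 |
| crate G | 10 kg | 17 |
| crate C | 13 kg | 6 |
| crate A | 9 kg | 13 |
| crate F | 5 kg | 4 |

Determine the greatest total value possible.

21

Allowing fractional choices, the relaxed optimum would be about 25.7, but items are indivisible.
crate A + crate F: weight 9 + 5 = 14 ≤ 16, value 13 + 4 = 17.
crate G: weight 10 ≤ 16, value 17.
crate G + crate F: weight 10 + 5 = 15 ≤ 16, value 17 + 4 = 21.
Best is crate G and crate F with total value 21.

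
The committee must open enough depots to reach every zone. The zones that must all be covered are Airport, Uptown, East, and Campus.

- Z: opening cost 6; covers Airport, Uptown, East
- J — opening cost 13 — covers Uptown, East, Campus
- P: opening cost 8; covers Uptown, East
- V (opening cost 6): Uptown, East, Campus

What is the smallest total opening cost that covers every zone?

Choose Z and V: together they cover Airport, Uptown, East, Campus — every zone.
Total opening cost: 6 + 6 = 12.

12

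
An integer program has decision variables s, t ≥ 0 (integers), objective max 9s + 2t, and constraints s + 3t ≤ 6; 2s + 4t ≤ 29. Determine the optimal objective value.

54

(s,t)=(6,0): 1·6+3·0=6≤6, 2·6+4·0=12≤29, objective 54.
(s,t)=(5,0): 1·5+3·0=5≤6, 2·5+4·0=10≤29, objective 45.
The best lattice point is (6,0), giving 54.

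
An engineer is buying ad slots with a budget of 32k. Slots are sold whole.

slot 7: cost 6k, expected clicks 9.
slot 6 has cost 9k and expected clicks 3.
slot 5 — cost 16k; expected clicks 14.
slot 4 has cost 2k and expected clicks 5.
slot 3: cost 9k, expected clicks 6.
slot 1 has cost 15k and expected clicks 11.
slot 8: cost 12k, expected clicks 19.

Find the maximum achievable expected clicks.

Allowing fractional choices, the relaxed optimum would be about 43.5, but ad slots are indivisible.
slot 7 + slot 4 + slot 3 + slot 8: cost 6 + 2 + 9 + 12 = 29 ≤ 32, expected clicks 9 + 5 + 6 + 19 = 39.
slot 5 + slot 4 + slot 8: cost 16 + 2 + 12 = 30 ≤ 32, expected clicks 14 + 5 + 19 = 38.
slot 7 + slot 6 + slot 4 + slot 8: cost 6 + 9 + 2 + 12 = 29 ≤ 32, expected clicks 9 + 3 + 5 + 19 = 36.
Best is slot 7, slot 4, slot 3, and slot 8 with total expected clicks 39.

39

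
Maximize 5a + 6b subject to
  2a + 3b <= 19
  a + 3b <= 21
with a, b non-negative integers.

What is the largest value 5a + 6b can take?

46

The continuous relaxation peaks at (9.5, 0) with value 47.50; rounding to a feasible lattice point costs some objective.
(a,b)=(8,1): 2·8+3·1=19≤19, 1·8+3·1=11≤21, objective 46.
(a,b)=(9,0): 2·9+3·0=18≤19, 1·9+3·0=9≤21, objective 45.
(a,b)=(7,1): 2·7+3·1=17≤19, 1·7+3·1=10≤21, objective 41.
(a,b)=(8,0): 2·8+3·0=16≤19, 1·8+3·0=8≤21, objective 40.
No feasible integer point exceeds 46.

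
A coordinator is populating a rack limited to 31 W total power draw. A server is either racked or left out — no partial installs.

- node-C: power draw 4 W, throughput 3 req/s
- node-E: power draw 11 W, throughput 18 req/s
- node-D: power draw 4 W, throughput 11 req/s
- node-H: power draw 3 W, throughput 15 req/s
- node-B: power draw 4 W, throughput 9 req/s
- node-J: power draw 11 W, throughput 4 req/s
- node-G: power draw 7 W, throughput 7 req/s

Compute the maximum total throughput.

60

This is an integer program with binary decision variables.
node-E + node-D + node-H + node-B + node-G: power draw 11 + 4 + 3 + 4 + 7 = 29 ≤ 31, throughput 18 + 11 + 15 + 9 + 7 = 60.
node-C + node-E + node-D + node-H + node-B: power draw 4 + 11 + 4 + 3 + 4 = 26 ≤ 31, throughput 3 + 18 + 11 + 15 + 9 = 56.
node-C + node-E + node-D + node-H + node-G: power draw 4 + 11 + 4 + 3 + 7 = 29 ≤ 31, throughput 3 + 18 + 11 + 15 + 7 = 54.
Best is node-E, node-D, node-H, node-B, and node-G with total throughput 60.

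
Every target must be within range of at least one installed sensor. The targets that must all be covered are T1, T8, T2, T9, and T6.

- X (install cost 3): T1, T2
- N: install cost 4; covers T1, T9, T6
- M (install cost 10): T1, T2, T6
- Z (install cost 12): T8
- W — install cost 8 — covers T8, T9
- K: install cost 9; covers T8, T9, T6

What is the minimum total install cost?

The greedy cost-per-new-target heuristic would pick N, X, and W for 15, but a cheaper cover exists.
Choose X and K: together they cover T1, T8, T2, T9, T6 — every target.
Total install cost: 3 + 9 = 12.
No cover costs less than 12.

12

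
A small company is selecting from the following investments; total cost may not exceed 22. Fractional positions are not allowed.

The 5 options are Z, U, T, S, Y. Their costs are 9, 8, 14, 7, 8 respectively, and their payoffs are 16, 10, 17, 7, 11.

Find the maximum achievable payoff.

This is an integer program with binary decision variables.
Allowing fractional choices, the relaxed optimum would be about 33.2, but investments are indivisible.
Z + Y: cost 9 + 8 = 17 ≤ 22, payoff 16 + 11 = 27.
T + Y: cost 14 + 8 = 22 ≤ 22, payoff 17 + 11 = 28.
Best is T and Y with total payoff 28.

28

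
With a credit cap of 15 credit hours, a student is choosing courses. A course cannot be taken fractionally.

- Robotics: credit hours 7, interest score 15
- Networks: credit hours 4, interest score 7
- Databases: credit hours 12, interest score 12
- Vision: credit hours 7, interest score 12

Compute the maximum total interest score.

27

Robotics + Networks: credit hours 7 + 4 = 11 ≤ 15, interest score 15 + 7 = 22.
Robotics + Vision: credit hours 7 + 7 = 14 ≤ 15, interest score 15 + 12 = 27.
Best is Robotics and Vision with total interest score 27.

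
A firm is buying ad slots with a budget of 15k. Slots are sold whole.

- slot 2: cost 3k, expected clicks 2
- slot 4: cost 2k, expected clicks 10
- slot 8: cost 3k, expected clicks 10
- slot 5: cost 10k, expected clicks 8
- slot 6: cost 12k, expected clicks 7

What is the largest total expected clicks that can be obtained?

28

slot 4 + slot 8: cost 2 + 3 = 5 ≤ 15, expected clicks 10 + 10 = 20.
slot 4 + slot 8 + slot 5: cost 2 + 3 + 10 = 15 ≤ 15, expected clicks 10 + 10 + 8 = 28.
slot 2 + slot 4 + slot 8: cost 3 + 2 + 3 = 8 ≤ 15, expected clicks 2 + 10 + 10 = 22.
Best is slot 4, slot 8, and slot 5 with total expected clicks 28.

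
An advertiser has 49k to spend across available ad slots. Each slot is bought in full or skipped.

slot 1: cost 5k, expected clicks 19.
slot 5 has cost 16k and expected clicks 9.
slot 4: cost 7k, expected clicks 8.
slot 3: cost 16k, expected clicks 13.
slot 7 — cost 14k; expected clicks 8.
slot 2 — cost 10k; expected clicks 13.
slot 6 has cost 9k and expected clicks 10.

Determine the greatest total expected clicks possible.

63

Take slot 1, slot 4, slot 3, slot 2, and slot 6: cost 5 + 7 + 16 + 10 + 9 = 47 ≤ 49, expected clicks 19 + 8 + 13 + 13 + 10 = 63.
No other feasible combination does better.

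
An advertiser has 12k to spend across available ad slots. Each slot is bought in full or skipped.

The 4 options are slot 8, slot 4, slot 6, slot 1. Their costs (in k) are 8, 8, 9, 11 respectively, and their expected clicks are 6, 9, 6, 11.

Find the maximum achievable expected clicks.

11

This is an integer program with binary decision variables.
slot 1: cost 11 ≤ 12, expected clicks 11.
slot 4: cost 8 ≤ 12, expected clicks 9.
Best is slot 1 with total expected clicks 11.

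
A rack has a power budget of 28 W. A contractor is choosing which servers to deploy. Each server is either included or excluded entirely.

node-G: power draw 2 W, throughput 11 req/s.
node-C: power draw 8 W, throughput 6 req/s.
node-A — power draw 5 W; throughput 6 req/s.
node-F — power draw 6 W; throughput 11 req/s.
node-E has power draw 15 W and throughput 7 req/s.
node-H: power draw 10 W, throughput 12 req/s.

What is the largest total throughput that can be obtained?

node-G + node-A + node-F + node-H: power draw 2 + 5 + 6 + 10 = 23 ≤ 28, throughput 11 + 6 + 11 + 12 = 40.
node-G + node-C + node-F + node-H: power draw 2 + 8 + 6 + 10 = 26 ≤ 28, throughput 11 + 6 + 11 + 12 = 40.
The maximum throughput is 40; one optimal choice is node-G, node-A, node-F, and node-H.

40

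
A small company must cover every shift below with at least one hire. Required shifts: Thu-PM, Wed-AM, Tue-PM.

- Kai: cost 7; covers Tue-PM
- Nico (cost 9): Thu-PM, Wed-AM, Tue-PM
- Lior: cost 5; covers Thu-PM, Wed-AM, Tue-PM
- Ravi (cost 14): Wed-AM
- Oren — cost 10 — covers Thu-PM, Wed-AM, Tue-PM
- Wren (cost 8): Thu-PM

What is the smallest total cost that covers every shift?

Lior alone covers Thu-PM, Wed-AM, Tue-PM — every shift.
Total cost: 5.
No cover costs less than 5.

5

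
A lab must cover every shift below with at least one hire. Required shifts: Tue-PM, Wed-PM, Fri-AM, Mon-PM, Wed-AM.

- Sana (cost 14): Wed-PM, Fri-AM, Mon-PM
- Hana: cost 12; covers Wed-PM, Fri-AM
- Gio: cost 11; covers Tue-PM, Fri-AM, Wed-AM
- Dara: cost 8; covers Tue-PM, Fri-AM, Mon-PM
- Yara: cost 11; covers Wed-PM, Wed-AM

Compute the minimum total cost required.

Choose Dara and Yara: together they cover Tue-PM, Wed-PM, Fri-AM, Mon-PM, Wed-AM — every shift.
Total cost: 8 + 11 = 19.
No cover costs less than 19.

19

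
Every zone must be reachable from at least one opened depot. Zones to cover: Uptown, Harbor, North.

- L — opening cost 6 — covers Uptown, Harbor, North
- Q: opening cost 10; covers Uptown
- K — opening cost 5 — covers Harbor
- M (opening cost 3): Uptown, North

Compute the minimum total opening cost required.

This is an integer covering problem.
The greedy cost-per-new-zone heuristic would pick M and K for 8, but a cheaper cover exists.
L alone covers Uptown, Harbor, North — every zone.
Total opening cost: 6.
No cover costs less than 6.

6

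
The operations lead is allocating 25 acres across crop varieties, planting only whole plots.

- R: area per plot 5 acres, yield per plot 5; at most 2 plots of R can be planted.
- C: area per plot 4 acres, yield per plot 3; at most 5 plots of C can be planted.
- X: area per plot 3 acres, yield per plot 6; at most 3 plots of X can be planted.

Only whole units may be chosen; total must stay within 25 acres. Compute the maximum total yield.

31

X has the best ratio (6/3); taking only X gives at most 3×6 = 18 (stopped by the supply cap of 3).
Mixing does better — 2×R, 1×C, and 3×X: area 23 ≤ 25, yield 2·5 + 1·3 + 3·6 = 31.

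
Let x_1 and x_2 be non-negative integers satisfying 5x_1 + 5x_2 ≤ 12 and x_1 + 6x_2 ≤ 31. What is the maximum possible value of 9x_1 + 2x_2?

Relaxing integrality, the LP optimum is 21.60 at (x_1,x_2) = (2.4, 0), which is not an integer point.
(x_1,x_2)=(2,0): 5·2+5·0=10≤12, 1·2+6·0=2≤31, objective 18.
(x_1,x_2)=(1,1): 5·1+5·1=10≤12, 1·1+6·1=7≤31, objective 11.
(x_1,x_2)=(1,0): 5·1+5·0=5≤12, 1·1+6·0=1≤31, objective 9.
No feasible integer point exceeds 18.

18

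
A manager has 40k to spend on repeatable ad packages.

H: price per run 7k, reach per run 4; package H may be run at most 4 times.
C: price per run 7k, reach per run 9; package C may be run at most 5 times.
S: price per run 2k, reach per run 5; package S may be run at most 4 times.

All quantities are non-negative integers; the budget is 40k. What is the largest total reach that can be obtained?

4×C and 4×S: price 36 ≤ 40, reach 4·9 + 4·5 = 56.
5×C and 2×S: price 39 ≤ 40, reach 5·9 + 2·5 = 55.
Best is 56.

56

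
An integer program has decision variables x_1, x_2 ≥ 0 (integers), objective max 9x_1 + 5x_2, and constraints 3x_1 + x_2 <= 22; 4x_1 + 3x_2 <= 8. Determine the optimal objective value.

(x_1,x_2)=(2,0): 3·2+1·0=6≤22, 4·2+3·0=8≤8, objective 18.
(x_1,x_2)=(1,1): 3·1+1·1=4≤22, 4·1+3·1=7≤8, objective 14.
The best lattice point is (2,0), giving 18.

18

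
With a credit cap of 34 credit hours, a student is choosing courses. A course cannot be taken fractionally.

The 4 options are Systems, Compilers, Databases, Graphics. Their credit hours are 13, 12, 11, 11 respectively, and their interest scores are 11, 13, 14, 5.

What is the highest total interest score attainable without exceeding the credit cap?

32

Take Compilers, Databases, and Graphics: credit hours 12 + 11 + 11 = 34 ≤ 34, interest score 13 + 14 + 5 = 32.
No other feasible combination does better.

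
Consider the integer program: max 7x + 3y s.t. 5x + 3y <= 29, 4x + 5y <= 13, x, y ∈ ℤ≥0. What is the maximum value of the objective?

21

The continuous relaxation peaks at (3.25, 0) with value 22.75; rounding to a feasible lattice point costs some objective.
(x,y)=(3,0): 5·3+3·0=15≤29, 4·3+5·0=12≤13, objective 21.
(x,y)=(2,1): 5·2+3·1=13≤29, 4·2+5·1=13≤13, objective 17.
(x,y)=(2,0): 5·2+3·0=10≤29, 4·2+5·0=8≤13, objective 14.
No feasible integer point exceeds 21.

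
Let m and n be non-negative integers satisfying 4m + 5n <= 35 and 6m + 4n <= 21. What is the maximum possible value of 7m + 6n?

Relaxing integrality, the LP optimum is 31.50 at (m,n) = (0, 5.25), which is not an integer point.
(m,n)=(0,5): 4·0+5·5=25≤35, 6·0+4·5=20≤21, objective 30.
(m,n)=(0,4): 4·0+5·4=20≤35, 6·0+4·4=16≤21, objective 24.
No feasible integer point exceeds 30.

30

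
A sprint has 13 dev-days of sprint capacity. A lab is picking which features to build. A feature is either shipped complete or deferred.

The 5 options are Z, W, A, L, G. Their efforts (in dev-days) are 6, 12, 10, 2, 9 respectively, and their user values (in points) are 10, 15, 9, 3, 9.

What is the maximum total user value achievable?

W: effort 12 ≤ 13, user value 15.
Z + L: effort 6 + 2 = 8 ≤ 13, user value 10 + 3 = 13.
Best is W with total user value 15.

15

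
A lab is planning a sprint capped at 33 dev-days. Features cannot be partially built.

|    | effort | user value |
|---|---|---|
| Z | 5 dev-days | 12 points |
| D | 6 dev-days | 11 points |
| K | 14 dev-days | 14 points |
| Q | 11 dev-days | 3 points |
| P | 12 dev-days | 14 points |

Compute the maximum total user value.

Take Z, K, and P: effort 5 + 14 + 12 = 31 ≤ 33, user value 12 + 14 + 14 = 40.
No other feasible combination does better.

40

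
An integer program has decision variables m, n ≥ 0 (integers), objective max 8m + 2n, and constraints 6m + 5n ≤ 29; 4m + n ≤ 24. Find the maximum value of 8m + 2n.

(m,n)=(4,1) is feasible, giving 34.
(m,n)=(4,0) is feasible, giving 32.
The best lattice point is (4,1), giving 34.

34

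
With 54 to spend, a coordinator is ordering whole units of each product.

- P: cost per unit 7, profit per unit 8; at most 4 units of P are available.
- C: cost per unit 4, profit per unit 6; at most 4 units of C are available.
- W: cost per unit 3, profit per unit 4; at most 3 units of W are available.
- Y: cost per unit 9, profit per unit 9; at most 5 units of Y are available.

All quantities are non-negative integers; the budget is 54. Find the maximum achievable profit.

68

Take 4×P, 4×C, and 3×W: cost 53 ≤ 54, profit 4·8 + 4·6 + 3·4 = 68.
C has the best ratio (6/4) and is taken to its limit of 4; remaining capacity is filled optimally with the others.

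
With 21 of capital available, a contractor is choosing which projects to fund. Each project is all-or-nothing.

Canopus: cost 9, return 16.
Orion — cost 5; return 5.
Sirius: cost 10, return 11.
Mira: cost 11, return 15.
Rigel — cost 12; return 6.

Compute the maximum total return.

Treat it as a binary knapsack problem.
Allowing fractional choices, the relaxed optimum would be about 32.1, but projects are indivisible.
Canopus + Mira: cost 9 + 11 = 20 ≤ 21, return 16 + 15 = 31.
Canopus + Sirius: cost 9 + 10 = 19 ≤ 21, return 16 + 11 = 27.
Best is Canopus and Mira with total return 31.

31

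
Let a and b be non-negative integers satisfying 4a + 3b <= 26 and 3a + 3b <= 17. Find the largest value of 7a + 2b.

35

The continuous relaxation peaks at (5.67, 0) with value 39.67; rounding to a feasible lattice point costs some objective.
(a,b)=(5,0) is feasible, giving 35.
(a,b)=(4,1) is feasible, giving 30.
Maximum is 35 at (a,b)=(5,0).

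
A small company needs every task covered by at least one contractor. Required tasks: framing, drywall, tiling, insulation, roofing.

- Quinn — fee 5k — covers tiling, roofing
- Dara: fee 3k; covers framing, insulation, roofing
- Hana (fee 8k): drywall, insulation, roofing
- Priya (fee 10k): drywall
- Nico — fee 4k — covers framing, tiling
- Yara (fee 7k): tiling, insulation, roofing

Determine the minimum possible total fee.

12

The greedy cost-per-new-task heuristic would pick Dara, Nico, and Hana for 15, but a cheaper cover exists.
Choose Hana and Nico: together they cover framing, drywall, tiling, insulation, roofing — every task.
Total fee: 8 + 4 = 12.
No cover costs less than 12.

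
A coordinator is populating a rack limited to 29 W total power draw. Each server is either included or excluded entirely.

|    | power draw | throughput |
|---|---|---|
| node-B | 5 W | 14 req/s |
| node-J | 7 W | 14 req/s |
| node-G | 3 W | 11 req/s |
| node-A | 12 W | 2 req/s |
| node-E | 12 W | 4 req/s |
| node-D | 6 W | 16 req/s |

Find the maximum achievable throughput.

55

Treat it as a binary knapsack problem.
node-J + node-G + node-E + node-D: power draw 7 + 3 + 12 + 6 = 28 ≤ 29, throughput 14 + 11 + 4 + 16 = 45.
node-B + node-J + node-G + node-D: power draw 5 + 7 + 3 + 6 = 21 ≤ 29, throughput 14 + 14 + 11 + 16 = 55.
node-B + node-G + node-E + node-D: power draw 5 + 3 + 12 + 6 = 26 ≤ 29, throughput 14 + 11 + 4 + 16 = 45.
Best is node-B, node-J, node-G, and node-D with total throughput 55.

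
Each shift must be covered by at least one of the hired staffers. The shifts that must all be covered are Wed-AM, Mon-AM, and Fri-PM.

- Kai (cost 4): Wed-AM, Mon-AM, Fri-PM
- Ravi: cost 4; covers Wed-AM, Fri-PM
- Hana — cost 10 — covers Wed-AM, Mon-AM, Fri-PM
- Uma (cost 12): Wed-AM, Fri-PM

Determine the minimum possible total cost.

4

Kai alone covers Wed-AM, Mon-AM, Fri-PM — every shift.
Total cost: 4.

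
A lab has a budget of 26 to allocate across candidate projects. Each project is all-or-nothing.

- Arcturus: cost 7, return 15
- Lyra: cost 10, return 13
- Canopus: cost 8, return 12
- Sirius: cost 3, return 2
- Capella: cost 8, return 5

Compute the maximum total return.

Allowing fractional choices, the relaxed optimum would be about 40.7, but projects are indivisible.
Arcturus + Lyra + Canopus: cost 7 + 10 + 8 = 25 ≤ 26, return 15 + 13 + 12 = 40.
Arcturus + Canopus + Sirius + Capella: cost 7 + 8 + 3 + 8 = 26 ≤ 26, return 15 + 12 + 2 + 5 = 34.
Best is Arcturus, Lyra, and Canopus with total return 40.

40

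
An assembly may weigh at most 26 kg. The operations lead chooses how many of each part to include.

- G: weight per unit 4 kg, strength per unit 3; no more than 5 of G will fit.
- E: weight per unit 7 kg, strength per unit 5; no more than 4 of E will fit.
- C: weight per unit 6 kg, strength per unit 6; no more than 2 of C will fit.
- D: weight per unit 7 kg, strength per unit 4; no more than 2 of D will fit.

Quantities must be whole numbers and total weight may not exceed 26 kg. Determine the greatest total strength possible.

Take 2×E and 2×C: weight 26 ≤ 26, strength 2·5 + 2·6 = 22.
C has the best ratio (6/6) and is taken to its limit of 2; remaining capacity is filled optimally with the others.

22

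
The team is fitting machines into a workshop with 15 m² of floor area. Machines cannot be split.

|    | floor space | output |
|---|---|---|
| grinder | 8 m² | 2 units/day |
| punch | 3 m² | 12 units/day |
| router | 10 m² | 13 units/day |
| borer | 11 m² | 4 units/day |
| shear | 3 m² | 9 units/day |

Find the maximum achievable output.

25

This is a 0-1 knapsack instance.
Take punch and router: floor space 3 + 10 = 13 ≤ 15, output 12 + 13 = 25.
No other feasible combination does better.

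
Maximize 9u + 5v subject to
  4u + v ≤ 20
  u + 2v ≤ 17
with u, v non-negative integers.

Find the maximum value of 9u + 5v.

Relaxing integrality, the LP optimum is 63.86 at (u,v) = (3.29, 6.86), which is not an integer point.
(u,v)=(3,7): 4·3+1·7=19≤20, 1·3+2·7=17≤17, objective 62.
(u,v)=(3,6): 4·3+1·6=18≤20, 1·3+2·6=15≤17, objective 57.
(u,v)=(2,7): 4·2+1·7=15≤20, 1·2+2·7=16≤17, objective 53.
(u,v)=(3,5): 4·3+1·5=17≤20, 1·3+2·5=13≤17, objective 52.
No feasible integer point exceeds 62.

62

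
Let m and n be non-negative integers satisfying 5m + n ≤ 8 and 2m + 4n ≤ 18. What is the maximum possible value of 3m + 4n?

16

(m,n)=(0,4) is feasible, giving 16.
(m,n)=(1,3) is feasible, giving 15.
(m,n)=(0,3) is feasible, giving 12.
Maximum is 16 at (m,n)=(0,4).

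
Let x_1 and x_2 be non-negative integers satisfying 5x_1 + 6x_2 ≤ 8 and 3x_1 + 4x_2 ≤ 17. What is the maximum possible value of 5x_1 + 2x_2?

(x_1,x_2)=(1,0): 5·1+6·0=5≤8, 3·1+4·0=3≤17, objective 5.
(x_1,x_2)=(0,1): 5·0+6·1=6≤8, 3·0+4·1=4≤17, objective 2.
(x_1,x_2)=(0,0): 5·0+6·0=0≤8, 3·0+4·0=0≤17, objective 0.
Maximum is 5 at (x_1,x_2)=(1,0).

5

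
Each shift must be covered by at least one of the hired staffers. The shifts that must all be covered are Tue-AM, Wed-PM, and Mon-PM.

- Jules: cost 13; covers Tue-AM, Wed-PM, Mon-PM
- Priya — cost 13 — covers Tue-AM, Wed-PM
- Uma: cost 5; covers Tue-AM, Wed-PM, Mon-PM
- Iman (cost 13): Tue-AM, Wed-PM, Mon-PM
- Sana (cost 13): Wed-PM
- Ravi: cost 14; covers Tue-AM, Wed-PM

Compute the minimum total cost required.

5

Uma alone covers Tue-AM, Wed-PM, Mon-PM — every shift.
Total cost: 5.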